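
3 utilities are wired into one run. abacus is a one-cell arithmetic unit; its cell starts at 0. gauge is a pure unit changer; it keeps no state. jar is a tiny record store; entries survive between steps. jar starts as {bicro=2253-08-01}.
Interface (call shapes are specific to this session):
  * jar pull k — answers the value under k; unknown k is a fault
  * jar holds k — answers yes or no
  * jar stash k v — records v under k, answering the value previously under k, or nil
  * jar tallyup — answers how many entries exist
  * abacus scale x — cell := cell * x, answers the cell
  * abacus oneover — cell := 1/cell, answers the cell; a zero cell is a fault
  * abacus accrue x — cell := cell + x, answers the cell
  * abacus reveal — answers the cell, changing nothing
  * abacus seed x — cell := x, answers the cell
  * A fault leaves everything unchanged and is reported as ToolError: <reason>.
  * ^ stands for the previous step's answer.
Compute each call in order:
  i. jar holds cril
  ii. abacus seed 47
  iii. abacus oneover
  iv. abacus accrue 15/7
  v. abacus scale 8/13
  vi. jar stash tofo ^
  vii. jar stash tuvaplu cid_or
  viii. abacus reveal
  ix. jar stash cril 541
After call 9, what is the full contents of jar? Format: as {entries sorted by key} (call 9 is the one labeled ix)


Do: jar holds[k='cril']
See: no
Do: abacus seed[x='47']
See: 47
Do: abacus oneover[]
See: 1/47
Do: abacus accrue[x='15/7']
See: 712/329
Do: abacus scale[x='8/13']
See: 5696/4277
Do: jar stash[k='tofo'; v='^']
See: nil
Do: jar stash[k='tuvaplu'; v='cid_or']
See: nil
Do: abacus reveal[]
See: 5696/4277
Do: jar stash[k='cril'; v='541']
See: nil

Answer: {bicro=2253-08-01, cril=541, tofo=5696/4277, tuvaplu=cid_or}


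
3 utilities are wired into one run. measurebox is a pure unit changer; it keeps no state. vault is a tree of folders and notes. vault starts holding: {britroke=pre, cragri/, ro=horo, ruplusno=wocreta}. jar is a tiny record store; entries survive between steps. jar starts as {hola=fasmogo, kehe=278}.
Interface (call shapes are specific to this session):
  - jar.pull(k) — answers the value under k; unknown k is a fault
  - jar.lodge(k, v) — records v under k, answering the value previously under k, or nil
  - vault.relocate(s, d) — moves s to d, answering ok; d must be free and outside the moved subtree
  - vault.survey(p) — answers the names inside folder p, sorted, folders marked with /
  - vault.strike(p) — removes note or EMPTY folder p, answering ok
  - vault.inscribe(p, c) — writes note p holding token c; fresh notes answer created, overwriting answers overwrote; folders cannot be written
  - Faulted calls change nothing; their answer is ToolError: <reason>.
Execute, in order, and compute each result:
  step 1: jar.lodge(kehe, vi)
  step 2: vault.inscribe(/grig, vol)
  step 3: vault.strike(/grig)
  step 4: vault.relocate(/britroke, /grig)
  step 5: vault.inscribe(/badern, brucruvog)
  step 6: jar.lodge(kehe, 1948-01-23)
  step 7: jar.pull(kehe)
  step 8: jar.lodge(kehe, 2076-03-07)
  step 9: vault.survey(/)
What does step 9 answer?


Calling lodge with k='kehe', v='vi', yielding 278.
I use inscribe with p='/grig', c='vol', and observe created.
Calling strike with p='/grig', — result: ok.
Invoking relocate with s='/britroke', d='/grig', yielding ok.
Next I call inscribe with p='/badern', c='brucruvog', which returns created.
Using lodge with k='kehe', v='1948-01-23', and see vi.
I use pull with k='kehe', yielding 1948-01-23.
Calling lodge with k='kehe', v='2076-03-07', and observe 1948-01-23.
I use survey with p='/': [badern, cragri/, grig, ro, ruplusno].

Answer: [badern, cragri/, grig, ro, ruplusno]


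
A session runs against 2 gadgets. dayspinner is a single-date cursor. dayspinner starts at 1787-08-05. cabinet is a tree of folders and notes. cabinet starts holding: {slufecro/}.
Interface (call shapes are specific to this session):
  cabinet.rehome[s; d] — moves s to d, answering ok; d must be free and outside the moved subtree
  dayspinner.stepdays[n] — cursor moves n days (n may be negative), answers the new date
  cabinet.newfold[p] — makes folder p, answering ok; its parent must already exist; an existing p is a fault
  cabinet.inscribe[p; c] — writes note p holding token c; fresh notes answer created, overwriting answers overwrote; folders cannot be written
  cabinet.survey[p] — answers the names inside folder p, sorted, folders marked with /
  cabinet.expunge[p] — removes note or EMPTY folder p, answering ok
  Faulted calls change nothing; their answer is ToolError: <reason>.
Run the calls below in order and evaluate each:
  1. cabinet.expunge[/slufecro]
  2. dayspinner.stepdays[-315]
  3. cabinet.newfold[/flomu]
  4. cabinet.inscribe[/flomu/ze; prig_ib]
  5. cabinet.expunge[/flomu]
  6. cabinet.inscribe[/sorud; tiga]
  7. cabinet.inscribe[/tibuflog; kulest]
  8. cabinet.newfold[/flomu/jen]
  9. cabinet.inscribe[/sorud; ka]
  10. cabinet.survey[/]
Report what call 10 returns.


% expunge p='/slufecro'
= ok
% stepdays n='-315'
= 1786-09-24
% newfold p='/flomu'
= ok
% inscribe p='/flomu/ze' c='prig_ib'
= created
% expunge p='/flomu'
= ToolError: not empty
% inscribe p='/sorud' c='tiga'
= created
% inscribe p='/tibuflog' c='kulest'
= created
% newfold p='/flomu/jen'
= ok
% inscribe p='/sorud' c='ka'
= overwrote
% survey p='/'
= [flomu/, sorud, tibuflog]

Answer: [flomu/, sorud, tibuflog]


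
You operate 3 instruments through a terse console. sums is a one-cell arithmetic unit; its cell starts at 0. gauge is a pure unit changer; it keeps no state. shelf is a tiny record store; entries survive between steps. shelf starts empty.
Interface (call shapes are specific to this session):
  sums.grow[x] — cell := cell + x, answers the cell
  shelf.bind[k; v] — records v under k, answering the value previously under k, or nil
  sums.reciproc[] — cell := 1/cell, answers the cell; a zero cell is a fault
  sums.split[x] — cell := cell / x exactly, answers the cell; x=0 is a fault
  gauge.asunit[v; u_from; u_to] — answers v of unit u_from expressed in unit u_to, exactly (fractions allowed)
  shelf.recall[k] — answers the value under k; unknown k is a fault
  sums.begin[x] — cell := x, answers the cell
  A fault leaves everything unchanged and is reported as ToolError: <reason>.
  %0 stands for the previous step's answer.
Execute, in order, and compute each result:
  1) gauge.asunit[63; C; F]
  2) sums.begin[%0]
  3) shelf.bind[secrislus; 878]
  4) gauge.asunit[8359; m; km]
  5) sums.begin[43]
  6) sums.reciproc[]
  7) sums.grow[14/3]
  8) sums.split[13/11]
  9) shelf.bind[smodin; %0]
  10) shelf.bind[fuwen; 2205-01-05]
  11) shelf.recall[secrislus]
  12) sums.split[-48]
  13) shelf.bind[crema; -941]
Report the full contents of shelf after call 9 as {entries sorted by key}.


> asunit v='63' u_from='C' u_to='F'
:: 727/5
> begin x='%0'
:: 727/5
> bind k='secrislus' v='878'
:: nil
> asunit v='8359' u_from='m' u_to='km'
:: 8359/1000
> begin x='43'
:: 43
> reciproc
:: 1/43
> grow x='14/3'
:: 605/129
> split x='13/11'
:: 6655/1677
> bind k='smodin' v='%0'
:: nil
> bind k='fuwen' v='2205-01-05'
:: nil
> recall k='secrislus'
:: 878
> split x='-48'
:: -6655/80496
> bind k='crema' v='-941'
:: nil

Answer: {secrislus=878, smodin=6655/1677}


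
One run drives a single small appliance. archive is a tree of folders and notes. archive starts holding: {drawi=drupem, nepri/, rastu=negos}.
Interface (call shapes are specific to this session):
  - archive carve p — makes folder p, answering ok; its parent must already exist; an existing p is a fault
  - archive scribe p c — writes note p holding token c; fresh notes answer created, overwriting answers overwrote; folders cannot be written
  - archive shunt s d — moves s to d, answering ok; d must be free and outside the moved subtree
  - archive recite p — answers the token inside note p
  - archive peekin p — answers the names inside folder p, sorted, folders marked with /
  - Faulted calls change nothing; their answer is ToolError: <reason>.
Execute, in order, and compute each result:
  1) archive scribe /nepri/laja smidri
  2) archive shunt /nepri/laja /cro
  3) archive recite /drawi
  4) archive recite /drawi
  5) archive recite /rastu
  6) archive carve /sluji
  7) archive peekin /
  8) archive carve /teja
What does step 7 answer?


I use archive scribe passing p→/nepri/laja, c→smidri, and see created.
I invoke archive shunt passing s→/nepri/laja, d→/cro, — result: ok.
I call archive recite passing p→/drawi, and get drupem.
Next I call archive recite passing p→/drawi, → drupem.
I run archive recite passing p→/rastu, and get negos.
I call archive carve passing p→/sluji, — result: ok.
I invoke archive peekin passing p→/: [cro, drawi, nepri/, rastu, sluji/].
I run archive carve passing p→/teja, → ok.

Answer: [cro, drawi, nepri/, rastu, sluji/]


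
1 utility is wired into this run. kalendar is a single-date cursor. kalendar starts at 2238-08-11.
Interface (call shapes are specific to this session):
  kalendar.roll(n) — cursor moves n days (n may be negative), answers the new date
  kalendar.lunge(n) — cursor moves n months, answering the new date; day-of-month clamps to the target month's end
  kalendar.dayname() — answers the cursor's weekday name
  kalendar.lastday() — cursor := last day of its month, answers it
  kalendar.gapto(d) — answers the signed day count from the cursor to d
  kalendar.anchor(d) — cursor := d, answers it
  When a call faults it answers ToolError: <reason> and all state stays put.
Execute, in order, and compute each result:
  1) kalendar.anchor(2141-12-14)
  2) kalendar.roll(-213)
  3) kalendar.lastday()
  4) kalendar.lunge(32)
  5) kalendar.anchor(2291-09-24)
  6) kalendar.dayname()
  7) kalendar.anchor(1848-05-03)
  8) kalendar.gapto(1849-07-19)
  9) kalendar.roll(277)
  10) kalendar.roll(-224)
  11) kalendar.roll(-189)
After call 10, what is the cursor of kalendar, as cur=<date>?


Answer: cur=1848-06-25

Derivation:
CALL kalendar.anchor[2141-12-14]
RET  2141-12-14
CALL kalendar.roll[-213]
RET  2141-05-15
CALL kalendar.lastday[]
RET  2141-05-31
CALL kalendar.lunge[32]
RET  2144-01-31
CALL kalendar.anchor[2291-09-24]
RET  2291-09-24
CALL kalendar.dayname[]
RET  Thursday
CALL kalendar.anchor[1848-05-03]
RET  1848-05-03
CALL kalendar.gapto[1849-07-19]
RET  442
CALL kalendar.roll[277]
RET  1849-02-04
CALL kalendar.roll[-224]
RET  1848-06-25
CALL kalendar.roll[-189]
RET  1847-12-19


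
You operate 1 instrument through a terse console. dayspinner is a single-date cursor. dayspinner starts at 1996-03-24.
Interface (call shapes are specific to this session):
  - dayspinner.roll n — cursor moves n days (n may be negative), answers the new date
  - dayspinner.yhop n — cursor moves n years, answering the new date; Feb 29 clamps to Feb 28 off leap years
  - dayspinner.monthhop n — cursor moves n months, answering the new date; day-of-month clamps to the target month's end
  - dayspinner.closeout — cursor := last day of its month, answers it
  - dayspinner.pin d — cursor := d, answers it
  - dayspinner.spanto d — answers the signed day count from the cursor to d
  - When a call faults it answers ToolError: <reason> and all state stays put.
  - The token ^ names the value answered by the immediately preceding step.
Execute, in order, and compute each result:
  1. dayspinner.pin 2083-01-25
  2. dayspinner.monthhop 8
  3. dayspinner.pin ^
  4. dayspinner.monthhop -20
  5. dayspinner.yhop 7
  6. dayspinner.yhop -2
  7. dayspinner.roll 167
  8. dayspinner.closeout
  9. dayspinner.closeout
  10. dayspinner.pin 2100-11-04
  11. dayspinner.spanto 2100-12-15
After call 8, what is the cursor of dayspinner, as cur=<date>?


Answer: cur=2087-07-31

Derivation:
Do: pin[d='2083-01-25']
See: 2083-01-25
Do: monthhop[n='8']
See: 2083-09-25
Do: pin[d='^']
See: 2083-09-25
Do: monthhop[n='-20']
See: 2082-01-25
Do: yhop[n='7']
See: 2089-01-25
Do: yhop[n='-2']
See: 2087-01-25
Do: roll[n='167']
See: 2087-07-11
Do: closeout[]
See: 2087-07-31
Do: closeout[]
See: 2087-07-31
Do: pin[d='2100-11-04']
See: 2100-11-04
Do: spanto[d='2100-12-15']
See: 41


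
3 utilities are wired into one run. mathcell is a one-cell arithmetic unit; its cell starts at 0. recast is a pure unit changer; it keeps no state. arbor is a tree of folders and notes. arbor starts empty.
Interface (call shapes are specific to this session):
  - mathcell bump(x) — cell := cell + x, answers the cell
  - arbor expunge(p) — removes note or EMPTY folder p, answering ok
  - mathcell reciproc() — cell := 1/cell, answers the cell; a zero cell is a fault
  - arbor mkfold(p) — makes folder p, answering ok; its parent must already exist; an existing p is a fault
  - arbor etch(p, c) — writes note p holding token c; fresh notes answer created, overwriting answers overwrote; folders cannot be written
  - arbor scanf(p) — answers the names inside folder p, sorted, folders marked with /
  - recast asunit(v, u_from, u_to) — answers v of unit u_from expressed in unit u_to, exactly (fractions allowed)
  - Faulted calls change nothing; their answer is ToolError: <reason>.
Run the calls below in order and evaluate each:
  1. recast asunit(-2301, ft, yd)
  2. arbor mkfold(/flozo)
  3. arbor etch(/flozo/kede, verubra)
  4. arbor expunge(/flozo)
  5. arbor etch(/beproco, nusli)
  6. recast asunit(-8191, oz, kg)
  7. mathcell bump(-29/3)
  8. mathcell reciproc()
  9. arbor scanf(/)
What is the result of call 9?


! 1. recast asunit(v='-2301', u_from='ft', u_to='yd') ~> -767
! 2. arbor mkfold(p='/flozo') ~> ok
! 3. arbor etch(p='/flozo/kede', c='verubra') ~> created
! 4. arbor expunge(p='/flozo') ~> ToolError: not empty
! 5. arbor etch(p='/beproco', c='nusli') ~> created
! 6. recast asunit(v='-8191', u_from='oz', u_to='kg') ~> -371537510267/1600000000
! 7. mathcell bump(x='-29/3') ~> -29/3
! 8. mathcell reciproc() ~> -3/29
! 9. arbor scanf(p='/') ~> [beproco, flozo/]

Answer: [beproco, flozo/]


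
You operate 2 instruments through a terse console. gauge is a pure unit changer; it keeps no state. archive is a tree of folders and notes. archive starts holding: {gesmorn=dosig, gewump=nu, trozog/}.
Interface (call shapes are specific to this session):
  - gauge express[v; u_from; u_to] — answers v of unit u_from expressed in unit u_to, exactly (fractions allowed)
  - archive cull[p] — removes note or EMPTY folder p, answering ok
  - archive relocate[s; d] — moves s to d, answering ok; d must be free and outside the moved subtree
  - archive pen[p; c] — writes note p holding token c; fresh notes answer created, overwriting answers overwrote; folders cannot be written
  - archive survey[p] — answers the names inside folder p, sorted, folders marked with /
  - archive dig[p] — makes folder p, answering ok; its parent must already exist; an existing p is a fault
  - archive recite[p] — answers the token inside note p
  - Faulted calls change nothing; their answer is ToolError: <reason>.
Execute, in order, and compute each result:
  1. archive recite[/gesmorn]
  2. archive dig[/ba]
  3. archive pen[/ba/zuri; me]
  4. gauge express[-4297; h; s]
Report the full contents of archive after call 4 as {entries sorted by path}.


Answer: {ba/, ba/zuri=me, gesmorn=dosig, gewump=nu, trozog/}

Derivation:
·→ archive recite(p: /gesmorn)
·← dosig
·→ archive dig(p: /ba)
·← ok
·→ archive pen(p: /ba/zuri, c: me)
·← created
·→ gauge express(v: -4297, u_from: h, u_to: s)
·← -15469200


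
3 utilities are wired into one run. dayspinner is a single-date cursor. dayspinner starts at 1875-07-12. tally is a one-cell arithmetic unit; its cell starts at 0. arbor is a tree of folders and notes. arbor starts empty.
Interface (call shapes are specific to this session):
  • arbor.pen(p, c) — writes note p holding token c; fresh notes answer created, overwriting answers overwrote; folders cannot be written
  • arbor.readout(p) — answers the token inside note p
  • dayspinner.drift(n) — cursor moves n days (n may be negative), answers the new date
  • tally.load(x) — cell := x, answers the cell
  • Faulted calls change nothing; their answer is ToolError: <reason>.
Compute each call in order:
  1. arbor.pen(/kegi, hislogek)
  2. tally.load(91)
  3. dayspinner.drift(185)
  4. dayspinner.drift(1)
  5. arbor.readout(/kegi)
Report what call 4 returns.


Answer: 1876-01-14

Derivation:
Invoking pen(p→/kegi, c→hislogek), and observe created.
I invoke load(x→91), and observe 91.
I try drift(n→185), yielding 1876-01-13.
I call drift(n→1): 1876-01-14.
Calling readout(p→/kegi), → hislogek.


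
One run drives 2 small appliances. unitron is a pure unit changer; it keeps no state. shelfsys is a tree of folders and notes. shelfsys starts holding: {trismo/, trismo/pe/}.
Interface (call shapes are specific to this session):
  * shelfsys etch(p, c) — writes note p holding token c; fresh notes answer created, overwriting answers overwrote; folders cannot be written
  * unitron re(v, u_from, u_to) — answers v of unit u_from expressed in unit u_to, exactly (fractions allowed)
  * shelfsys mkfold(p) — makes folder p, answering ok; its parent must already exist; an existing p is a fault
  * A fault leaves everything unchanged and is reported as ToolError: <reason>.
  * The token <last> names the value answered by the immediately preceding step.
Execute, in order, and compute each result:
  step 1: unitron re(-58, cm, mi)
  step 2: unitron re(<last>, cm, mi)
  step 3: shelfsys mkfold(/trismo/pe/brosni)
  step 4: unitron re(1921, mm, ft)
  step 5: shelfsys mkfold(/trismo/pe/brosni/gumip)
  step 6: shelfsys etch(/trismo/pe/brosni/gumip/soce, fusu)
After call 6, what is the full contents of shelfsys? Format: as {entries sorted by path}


! unitron re(v='-58', u_from='cm', u_to='mi') == -145/402336
! unitron re(v='<last>', u_from='cm', u_to='mi') == -725/323748513792
! shelfsys mkfold(p='/trismo/pe/brosni') == ok
! unitron re(v='1921', u_from='mm', u_to='ft') == 9605/1524
! shelfsys mkfold(p='/trismo/pe/brosni/gumip') == ok
! shelfsys etch(p='/trismo/pe/brosni/gumip/soce', c='fusu') == created

Answer: {trismo/, trismo/pe/, trismo/pe/brosni/, trismo/pe/brosni/gumip/, trismo/pe/brosni/gumip/soce=fusu}


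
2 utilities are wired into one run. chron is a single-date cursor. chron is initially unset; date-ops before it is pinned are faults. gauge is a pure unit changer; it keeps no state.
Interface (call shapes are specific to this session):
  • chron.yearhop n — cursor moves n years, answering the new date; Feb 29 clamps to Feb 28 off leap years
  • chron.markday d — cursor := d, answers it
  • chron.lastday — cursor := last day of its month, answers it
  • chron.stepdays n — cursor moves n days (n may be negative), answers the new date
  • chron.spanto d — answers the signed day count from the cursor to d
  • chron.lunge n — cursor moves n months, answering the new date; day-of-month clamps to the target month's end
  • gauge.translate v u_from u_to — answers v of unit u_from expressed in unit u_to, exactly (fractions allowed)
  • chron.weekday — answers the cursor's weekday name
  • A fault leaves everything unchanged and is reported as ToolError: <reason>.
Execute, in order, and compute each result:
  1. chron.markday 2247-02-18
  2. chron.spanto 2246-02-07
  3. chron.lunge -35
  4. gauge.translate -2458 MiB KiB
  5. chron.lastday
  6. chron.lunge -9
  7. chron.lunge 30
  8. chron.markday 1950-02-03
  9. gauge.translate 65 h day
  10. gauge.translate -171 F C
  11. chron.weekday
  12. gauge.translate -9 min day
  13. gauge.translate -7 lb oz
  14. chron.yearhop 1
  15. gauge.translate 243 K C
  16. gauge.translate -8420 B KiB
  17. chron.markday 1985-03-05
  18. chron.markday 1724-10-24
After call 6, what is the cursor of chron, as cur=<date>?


Answer: cur=2243-06-30

Derivation:
>> chron.markday(d='2247-02-18')
<< 2247-02-18
>> chron.spanto(d='2246-02-07')
<< -376
>> chron.lunge(n='-35')
<< 2244-03-18
>> gauge.translate(v='-2458', u_from='MiB', u_to='KiB')
<< -2516992
>> chron.lastday()
<< 2244-03-31
>> chron.lunge(n='-9')
<< 2243-06-30
>> chron.lunge(n='30')
<< 2245-12-30
>> chron.markday(d='1950-02-03')
<< 1950-02-03
>> gauge.translate(v='65', u_from='h', u_to='day')
<< 65/24
>> gauge.translate(v='-171', u_from='F', u_to='C')
<< -1015/9
>> chron.weekday()
<< Friday
>> gauge.translate(v='-9', u_from='min', u_to='day')
<< -1/160
>> gauge.translate(v='-7', u_from='lb', u_to='oz')
<< -112
>> chron.yearhop(n='1')
<< 1951-02-03
>> gauge.translate(v='243', u_from='K', u_to='C')
<< -603/20
>> gauge.translate(v='-8420', u_from='B', u_to='KiB')
<< -2105/256
>> chron.markday(d='1985-03-05')
<< 1985-03-05
>> chron.markday(d='1724-10-24')
<< 1724-10-24


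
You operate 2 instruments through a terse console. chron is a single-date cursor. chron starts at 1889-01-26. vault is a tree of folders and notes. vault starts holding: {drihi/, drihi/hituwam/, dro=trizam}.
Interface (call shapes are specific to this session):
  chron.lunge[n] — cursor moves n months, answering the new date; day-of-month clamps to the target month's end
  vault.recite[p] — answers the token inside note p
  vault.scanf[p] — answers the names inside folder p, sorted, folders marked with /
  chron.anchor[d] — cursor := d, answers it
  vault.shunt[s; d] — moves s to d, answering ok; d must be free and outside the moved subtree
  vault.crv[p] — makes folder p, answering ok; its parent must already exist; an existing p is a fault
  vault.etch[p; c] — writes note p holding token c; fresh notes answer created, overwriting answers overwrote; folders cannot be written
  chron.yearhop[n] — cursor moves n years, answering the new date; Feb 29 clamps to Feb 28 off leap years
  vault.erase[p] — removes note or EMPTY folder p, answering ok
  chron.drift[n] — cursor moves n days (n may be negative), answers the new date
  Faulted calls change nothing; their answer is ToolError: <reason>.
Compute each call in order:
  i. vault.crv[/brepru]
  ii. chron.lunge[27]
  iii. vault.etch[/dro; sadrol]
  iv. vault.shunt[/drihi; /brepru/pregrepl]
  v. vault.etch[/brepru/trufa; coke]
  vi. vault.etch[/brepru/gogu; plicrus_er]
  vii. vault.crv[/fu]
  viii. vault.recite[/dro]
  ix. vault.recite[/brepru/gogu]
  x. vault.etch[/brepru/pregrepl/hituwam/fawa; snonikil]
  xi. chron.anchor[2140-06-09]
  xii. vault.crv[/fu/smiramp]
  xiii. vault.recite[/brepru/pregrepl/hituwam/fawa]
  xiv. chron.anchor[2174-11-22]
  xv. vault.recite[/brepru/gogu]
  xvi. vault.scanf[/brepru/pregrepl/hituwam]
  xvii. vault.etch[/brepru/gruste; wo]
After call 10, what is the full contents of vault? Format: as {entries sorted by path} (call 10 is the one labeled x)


Answer: {brepru/, brepru/gogu=plicrus_er, brepru/pregrepl/, brepru/pregrepl/hituwam/, brepru/pregrepl/hituwam/fawa=snonikil, brepru/trufa=coke, dro=sadrol, fu/}

Derivation:
% vault.crv(p=/brepru) == ok
% chron.lunge(n=27) == 1891-04-26
% vault.etch(p=/dro, c=sadrol) == overwrote
% vault.shunt(s=/drihi, d=/brepru/pregrepl) == ok
% vault.etch(p=/brepru/trufa, c=coke) == created
% vault.etch(p=/brepru/gogu, c=plicrus_er) == created
% vault.crv(p=/fu) == ok
% vault.recite(p=/dro) == sadrol
% vault.recite(p=/brepru/gogu) == plicrus_er
% vault.etch(p=/brepru/pregrepl/hituwam/fawa, c=snonikil) == created
% chron.anchor(d=2140-06-09) == 2140-06-09
% vault.crv(p=/fu/smiramp) == ok
% vault.recite(p=/brepru/pregrepl/hituwam/fawa) == snonikil
% chron.anchor(d=2174-11-22) == 2174-11-22
% vault.recite(p=/brepru/gogu) == plicrus_er
% vault.scanf(p=/brepru/pregrepl/hituwam) == [fawa]
% vault.etch(p=/brepru/gruste, c=wo) == created


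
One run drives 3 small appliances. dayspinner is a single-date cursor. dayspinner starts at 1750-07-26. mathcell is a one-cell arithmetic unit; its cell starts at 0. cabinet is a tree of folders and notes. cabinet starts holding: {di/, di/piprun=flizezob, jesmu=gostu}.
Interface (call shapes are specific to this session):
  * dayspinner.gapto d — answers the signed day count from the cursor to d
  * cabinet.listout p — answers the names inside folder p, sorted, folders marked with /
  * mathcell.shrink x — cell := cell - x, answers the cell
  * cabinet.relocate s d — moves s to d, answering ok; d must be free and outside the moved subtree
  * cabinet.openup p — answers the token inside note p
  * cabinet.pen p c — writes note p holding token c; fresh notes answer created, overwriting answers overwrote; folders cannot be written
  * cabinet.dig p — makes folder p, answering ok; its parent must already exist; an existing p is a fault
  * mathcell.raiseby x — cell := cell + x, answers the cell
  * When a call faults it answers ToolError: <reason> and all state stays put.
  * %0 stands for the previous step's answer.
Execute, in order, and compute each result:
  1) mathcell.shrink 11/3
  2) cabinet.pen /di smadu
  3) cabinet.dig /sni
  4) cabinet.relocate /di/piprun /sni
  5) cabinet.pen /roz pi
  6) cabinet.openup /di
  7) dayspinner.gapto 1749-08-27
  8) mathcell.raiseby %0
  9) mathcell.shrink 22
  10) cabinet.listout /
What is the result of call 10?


>>> shrink x→11/3
  -11/3
>>> pen p→/di c→smadu
  ToolError: is a directory
>>> dig p→/sni
  ok
>>> relocate s→/di/piprun d→/sni
  ToolError: exists
>>> pen p→/roz c→pi
  created
>>> openup p→/di
  ToolError: is a directory
>>> gapto d→1749-08-27
  -333
>>> raiseby x→%0
  -1010/3
>>> shrink x→22
  -1076/3
>>> listout p→/
  [di/, jesmu, roz, sni/]

Answer: [di/, jesmu, roz, sni/]


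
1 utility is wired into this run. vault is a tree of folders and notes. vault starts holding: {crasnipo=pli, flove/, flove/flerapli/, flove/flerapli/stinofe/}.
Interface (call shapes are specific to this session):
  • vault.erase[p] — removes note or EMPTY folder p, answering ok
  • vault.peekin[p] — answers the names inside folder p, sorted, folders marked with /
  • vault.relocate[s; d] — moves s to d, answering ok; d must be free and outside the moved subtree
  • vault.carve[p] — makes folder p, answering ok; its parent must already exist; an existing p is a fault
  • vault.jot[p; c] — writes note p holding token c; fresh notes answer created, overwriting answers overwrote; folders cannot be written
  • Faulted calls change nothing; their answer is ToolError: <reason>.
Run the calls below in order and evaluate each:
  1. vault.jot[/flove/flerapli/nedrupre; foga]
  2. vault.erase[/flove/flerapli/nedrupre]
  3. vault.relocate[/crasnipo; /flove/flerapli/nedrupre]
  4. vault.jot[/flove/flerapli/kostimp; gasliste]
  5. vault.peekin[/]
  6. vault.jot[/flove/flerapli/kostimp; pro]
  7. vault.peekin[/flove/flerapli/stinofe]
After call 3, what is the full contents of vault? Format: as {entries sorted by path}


I use vault.jot using p→/flove/flerapli/nedrupre, c→foga, yielding created.
I use vault.erase using p→/flove/flerapli/nedrupre, — result: ok.
Calling vault.relocate using s→/crasnipo, d→/flove/flerapli/nedrupre, giving ok.
I invoke vault.jot using p→/flove/flerapli/kostimp, c→gasliste, giving created.
I use vault.peekin using p→/: [flove/].
I invoke vault.jot using p→/flove/flerapli/kostimp, c→pro: overwrote.
Next I call vault.peekin using p→/flove/flerapli/stinofe, — result: [].

Answer: {flove/, flove/flerapli/, flove/flerapli/nedrupre=pli, flove/flerapli/stinofe/}


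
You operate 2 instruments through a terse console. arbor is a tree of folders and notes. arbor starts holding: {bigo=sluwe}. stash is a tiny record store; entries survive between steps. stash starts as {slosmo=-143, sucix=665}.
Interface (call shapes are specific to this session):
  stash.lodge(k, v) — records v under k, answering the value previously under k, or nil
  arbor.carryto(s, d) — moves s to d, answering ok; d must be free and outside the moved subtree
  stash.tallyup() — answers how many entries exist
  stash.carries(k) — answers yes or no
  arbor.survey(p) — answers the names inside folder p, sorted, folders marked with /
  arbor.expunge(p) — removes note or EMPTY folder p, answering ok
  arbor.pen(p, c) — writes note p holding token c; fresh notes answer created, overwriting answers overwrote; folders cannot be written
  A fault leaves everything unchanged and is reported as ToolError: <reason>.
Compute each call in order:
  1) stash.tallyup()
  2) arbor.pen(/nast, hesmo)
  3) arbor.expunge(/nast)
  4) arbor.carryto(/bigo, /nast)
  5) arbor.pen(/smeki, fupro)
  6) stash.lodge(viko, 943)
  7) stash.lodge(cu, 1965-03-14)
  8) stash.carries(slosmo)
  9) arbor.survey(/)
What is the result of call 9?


Do: stash.tallyup[]
See: 2
Do: arbor.pen[/nast; hesmo]
See: created
Do: arbor.expunge[/nast]
See: ok
Do: arbor.carryto[/bigo; /nast]
See: ok
Do: arbor.pen[/smeki; fupro]
See: created
Do: stash.lodge[viko; 943]
See: nil
Do: stash.lodge[cu; 1965-03-14]
See: nil
Do: stash.carries[slosmo]
See: yes
Do: arbor.survey[/]
See: [nast, smeki]

Answer: [nast, smeki]


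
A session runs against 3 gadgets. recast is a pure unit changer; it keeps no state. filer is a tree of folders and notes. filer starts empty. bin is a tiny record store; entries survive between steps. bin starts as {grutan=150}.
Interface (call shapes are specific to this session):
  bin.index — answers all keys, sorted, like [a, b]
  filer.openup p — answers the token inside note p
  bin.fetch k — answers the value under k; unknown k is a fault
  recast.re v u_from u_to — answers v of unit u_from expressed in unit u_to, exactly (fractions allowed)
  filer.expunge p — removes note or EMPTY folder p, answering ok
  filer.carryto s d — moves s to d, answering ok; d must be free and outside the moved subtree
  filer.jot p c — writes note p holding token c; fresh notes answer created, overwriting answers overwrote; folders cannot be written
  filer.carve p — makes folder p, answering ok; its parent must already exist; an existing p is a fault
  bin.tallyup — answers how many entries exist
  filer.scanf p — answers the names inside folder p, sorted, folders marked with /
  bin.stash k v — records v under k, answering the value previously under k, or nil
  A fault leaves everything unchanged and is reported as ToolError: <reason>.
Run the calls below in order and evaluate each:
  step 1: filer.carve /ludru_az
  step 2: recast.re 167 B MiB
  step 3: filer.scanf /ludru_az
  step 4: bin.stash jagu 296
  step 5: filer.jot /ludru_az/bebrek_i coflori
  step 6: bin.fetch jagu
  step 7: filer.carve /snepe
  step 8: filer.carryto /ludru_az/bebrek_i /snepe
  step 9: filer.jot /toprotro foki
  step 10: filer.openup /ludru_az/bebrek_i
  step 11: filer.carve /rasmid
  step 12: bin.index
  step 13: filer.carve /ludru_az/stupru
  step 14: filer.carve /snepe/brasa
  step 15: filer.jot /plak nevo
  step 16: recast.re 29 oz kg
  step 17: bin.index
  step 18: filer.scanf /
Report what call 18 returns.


Answer: [ludru_az/, plak, rasmid/, snepe/, toprotro]

Derivation:
I invoke filer.carve passing p: /ludru_az, — result: ok.
Now I run recast.re passing v: 167, u_from: B, u_to: MiB, and get 167/1048576.
I try filer.scanf passing p: /ludru_az, and observe [].
Calling bin.stash passing k: jagu, v: 296, and observe nil.
I run filer.jot passing p: /ludru_az/bebrek_i, c: coflori, and observe created.
I call bin.fetch passing k: jagu: 296.
I use filer.carve passing p: /snepe, — result: ok.
I try filer.carryto passing s: /ludru_az/bebrek_i, d: /snepe, and get ToolError: exists.
I invoke filer.jot passing p: /toprotro, c: foki, which returns created.
Now I run filer.openup passing p: /ludru_az/bebrek_i, which returns coflori.
I invoke filer.carve passing p: /rasmid, which returns ok.
I call bin.index(), and get [grutan, jagu].
I try filer.carve passing p: /ludru_az/stupru, and observe ok.
I run filer.carve passing p: /snepe/brasa, which returns ok.
Next I call filer.jot passing p: /plak, c: nevo, — result: created.
I invoke recast.re passing v: 29, u_from: oz, u_to: kg, and get 1315417873/1600000000.
I call bin.index(), and get [grutan, jagu].
Invoking filer.scanf passing p: /, → [ludru_az/, plak, rasmid/, snepe/, toprotro].


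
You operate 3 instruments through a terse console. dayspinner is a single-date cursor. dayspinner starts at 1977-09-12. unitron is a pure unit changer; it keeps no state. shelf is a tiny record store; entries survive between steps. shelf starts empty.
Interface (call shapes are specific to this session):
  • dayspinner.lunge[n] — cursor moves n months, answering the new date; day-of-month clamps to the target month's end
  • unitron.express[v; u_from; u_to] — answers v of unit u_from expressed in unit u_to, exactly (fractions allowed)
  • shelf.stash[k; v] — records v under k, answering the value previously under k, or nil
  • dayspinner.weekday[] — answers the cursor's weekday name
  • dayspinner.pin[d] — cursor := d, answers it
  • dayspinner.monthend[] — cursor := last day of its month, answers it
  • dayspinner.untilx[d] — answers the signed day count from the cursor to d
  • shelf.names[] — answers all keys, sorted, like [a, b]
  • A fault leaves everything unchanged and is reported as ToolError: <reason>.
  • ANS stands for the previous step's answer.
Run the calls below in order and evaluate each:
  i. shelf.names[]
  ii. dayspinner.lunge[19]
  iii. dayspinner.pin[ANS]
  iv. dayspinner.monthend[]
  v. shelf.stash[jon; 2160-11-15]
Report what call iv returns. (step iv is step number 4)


# 1. shelf.names() ~> []
# 2. dayspinner.lunge(n=19) ~> 1979-04-12
# 3. dayspinner.pin(d=ANS) ~> 1979-04-12
# 4. dayspinner.monthend() ~> 1979-04-30
# 5. shelf.stash(k=jon, v=2160-11-15) ~> nil

Answer: 1979-04-30


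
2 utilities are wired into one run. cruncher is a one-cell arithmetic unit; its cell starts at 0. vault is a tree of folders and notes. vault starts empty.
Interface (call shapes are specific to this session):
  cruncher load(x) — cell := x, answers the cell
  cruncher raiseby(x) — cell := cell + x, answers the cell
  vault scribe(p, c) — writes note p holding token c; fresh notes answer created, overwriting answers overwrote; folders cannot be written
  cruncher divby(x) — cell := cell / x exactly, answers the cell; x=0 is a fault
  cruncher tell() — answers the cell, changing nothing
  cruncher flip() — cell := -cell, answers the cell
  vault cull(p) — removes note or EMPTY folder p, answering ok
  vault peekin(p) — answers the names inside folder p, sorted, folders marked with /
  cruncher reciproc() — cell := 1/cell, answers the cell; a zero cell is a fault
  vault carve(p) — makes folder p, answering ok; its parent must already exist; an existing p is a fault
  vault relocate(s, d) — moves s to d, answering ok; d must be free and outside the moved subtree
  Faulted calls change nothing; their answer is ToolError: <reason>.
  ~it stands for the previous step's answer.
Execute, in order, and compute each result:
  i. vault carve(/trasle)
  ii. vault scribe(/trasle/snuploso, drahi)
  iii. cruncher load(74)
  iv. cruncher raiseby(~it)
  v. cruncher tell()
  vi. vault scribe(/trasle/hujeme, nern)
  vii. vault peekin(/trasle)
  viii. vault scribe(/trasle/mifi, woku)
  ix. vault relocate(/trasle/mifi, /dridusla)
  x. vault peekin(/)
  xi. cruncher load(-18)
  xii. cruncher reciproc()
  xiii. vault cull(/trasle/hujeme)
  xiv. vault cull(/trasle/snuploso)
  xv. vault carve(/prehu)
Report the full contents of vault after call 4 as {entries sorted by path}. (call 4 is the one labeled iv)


==> vault carve(/trasle)
<== ok
==> vault scribe(/trasle/snuploso, drahi)
<== created
==> cruncher load(74)
<== 74
==> cruncher raiseby(~it)
<== 148
==> cruncher tell()
<== 148
==> vault scribe(/trasle/hujeme, nern)
<== created
==> vault peekin(/trasle)
<== [hujeme, snuploso]
==> vault scribe(/trasle/mifi, woku)
<== created
==> vault relocate(/trasle/mifi, /dridusla)
<== ok
==> vault peekin(/)
<== [dridusla, trasle/]
==> cruncher load(-18)
<== -18
==> cruncher reciproc()
<== -1/18
==> vault cull(/trasle/hujeme)
<== ok
==> vault cull(/trasle/snuploso)
<== ok
==> vault carve(/prehu)
<== ok

Answer: {trasle/, trasle/snuploso=drahi}


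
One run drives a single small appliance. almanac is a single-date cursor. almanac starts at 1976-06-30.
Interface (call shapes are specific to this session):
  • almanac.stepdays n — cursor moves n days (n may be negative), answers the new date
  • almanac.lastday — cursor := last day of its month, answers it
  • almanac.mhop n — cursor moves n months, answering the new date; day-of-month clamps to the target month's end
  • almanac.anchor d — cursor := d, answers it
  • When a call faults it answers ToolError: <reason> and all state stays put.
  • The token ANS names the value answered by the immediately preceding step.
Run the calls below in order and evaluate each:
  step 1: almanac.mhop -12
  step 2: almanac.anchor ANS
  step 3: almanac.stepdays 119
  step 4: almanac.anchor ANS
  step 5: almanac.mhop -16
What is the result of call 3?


Using mhop with n→-12, and get 1975-06-30.
Next I call anchor with d→ANS, and see 1975-06-30.
I invoke stepdays with n→119, and observe 1975-10-27.
I try anchor with d→ANS, and observe 1975-10-27.
I invoke mhop with n→-16: 1974-06-27.

Answer: 1975-10-27


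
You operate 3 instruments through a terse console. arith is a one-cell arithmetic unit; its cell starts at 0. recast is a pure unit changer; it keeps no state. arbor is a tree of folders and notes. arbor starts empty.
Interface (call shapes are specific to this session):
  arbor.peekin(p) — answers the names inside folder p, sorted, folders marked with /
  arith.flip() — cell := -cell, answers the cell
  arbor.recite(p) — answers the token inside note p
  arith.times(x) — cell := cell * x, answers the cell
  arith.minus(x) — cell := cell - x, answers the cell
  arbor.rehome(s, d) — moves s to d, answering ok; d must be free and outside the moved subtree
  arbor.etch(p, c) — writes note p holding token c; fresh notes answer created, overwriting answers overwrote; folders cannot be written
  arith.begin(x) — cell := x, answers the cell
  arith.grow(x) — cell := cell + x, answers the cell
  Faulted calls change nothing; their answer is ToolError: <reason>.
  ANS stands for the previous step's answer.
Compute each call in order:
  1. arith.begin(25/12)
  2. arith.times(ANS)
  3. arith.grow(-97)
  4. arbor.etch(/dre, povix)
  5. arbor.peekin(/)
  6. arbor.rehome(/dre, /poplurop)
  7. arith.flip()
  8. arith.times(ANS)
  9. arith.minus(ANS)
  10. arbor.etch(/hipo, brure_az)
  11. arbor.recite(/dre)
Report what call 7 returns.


Answer: 13343/144

Derivation:
# 1. arith.begin(x→25/12) ~> 25/12
# 2. arith.times(x→ANS) ~> 625/144
# 3. arith.grow(x→-97) ~> -13343/144
# 4. arbor.etch(p→/dre, c→povix) ~> created
# 5. arbor.peekin(p→/) ~> [dre]
# 6. arbor.rehome(s→/dre, d→/poplurop) ~> ok
# 7. arith.flip() ~> 13343/144
# 8. arith.times(x→ANS) ~> 178035649/20736
# 9. arith.minus(x→ANS) ~> 0
# 10. arbor.etch(p→/hipo, c→brure_az) ~> created
# 11. arbor.recite(p→/dre) ~> ToolError: not found


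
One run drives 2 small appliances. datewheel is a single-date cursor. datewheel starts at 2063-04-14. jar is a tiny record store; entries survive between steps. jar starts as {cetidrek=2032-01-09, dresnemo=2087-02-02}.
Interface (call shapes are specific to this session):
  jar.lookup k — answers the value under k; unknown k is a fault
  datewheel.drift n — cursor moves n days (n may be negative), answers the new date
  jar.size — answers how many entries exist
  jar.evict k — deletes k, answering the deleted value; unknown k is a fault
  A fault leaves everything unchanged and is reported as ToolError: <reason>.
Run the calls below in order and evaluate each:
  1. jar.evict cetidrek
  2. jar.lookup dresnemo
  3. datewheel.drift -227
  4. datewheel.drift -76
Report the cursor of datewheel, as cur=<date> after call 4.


I call jar.evict with k=cetidrek: 2032-01-09.
I run jar.lookup with k=dresnemo, and see 2087-02-02.
I use datewheel.drift with n=-227, and see 2062-08-30.
I invoke datewheel.drift with n=-76, yielding 2062-06-15.

Answer: cur=2062-06-15


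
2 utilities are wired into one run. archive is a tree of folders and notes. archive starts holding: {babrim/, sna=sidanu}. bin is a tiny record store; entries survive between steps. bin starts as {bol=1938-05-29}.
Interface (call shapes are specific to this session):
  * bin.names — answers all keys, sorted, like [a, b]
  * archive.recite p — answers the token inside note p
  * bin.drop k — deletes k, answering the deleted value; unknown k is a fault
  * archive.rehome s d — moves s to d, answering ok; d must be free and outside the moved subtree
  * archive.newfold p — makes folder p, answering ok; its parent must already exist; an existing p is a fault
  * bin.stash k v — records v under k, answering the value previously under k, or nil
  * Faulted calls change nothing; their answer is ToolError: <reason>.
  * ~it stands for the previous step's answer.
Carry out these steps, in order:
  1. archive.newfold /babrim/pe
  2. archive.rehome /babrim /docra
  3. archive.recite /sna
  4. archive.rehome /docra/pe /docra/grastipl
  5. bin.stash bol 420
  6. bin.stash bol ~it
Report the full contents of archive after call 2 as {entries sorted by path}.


Answer: {docra/, docra/pe/, sna=sidanu}

Derivation:
==> newfold(p→/babrim/pe)
<== ok
==> rehome(s→/babrim, d→/docra)
<== ok
==> recite(p→/sna)
<== sidanu
==> rehome(s→/docra/pe, d→/docra/grastipl)
<== ok
==> stash(k→bol, v→420)
<== 1938-05-29
==> stash(k→bol, v→~it)
<== 420
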